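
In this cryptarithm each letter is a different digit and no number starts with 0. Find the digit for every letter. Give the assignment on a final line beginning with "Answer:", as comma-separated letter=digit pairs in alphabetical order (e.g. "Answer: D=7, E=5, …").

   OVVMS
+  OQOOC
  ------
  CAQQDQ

Step 1. [col 1: S + C ≡ Q (mod 10)] several values work for S in column 1 (S + C ≡ Q (mod 10), carry-in 0); try S=4 ⇒ S=4.
Step 2. [col 1: S + C ≡ Q (mod 10)] column 1 (S + C ≡ Q (mod 10), carry-in 0) doesn't pin C yet; pick C=1 and continue, so C=1.
Step 3. [col 1: S + C ≡ Q (mod 10)] from column 1 (S=4, C=1, carry-in 0, digits 1,4 already taken and all letters distinct): Q must equal 5, so Q=5.
Step 4. [col 2: M + O ≡ D (mod 10)] several values work for O in column 2 (M + O ≡ D (mod 10), carry-in 0); try O=6. So O=6.
Step 5. [col 2: M + O ≡ D (mod 10)] several values work for D in column 2 (M + O ≡ D (mod 10), carry-in 0); try D=8. So D=8.
Step 6. [col 2: M + O ≡ D (mod 10)] in column 2 we have M+O≡D with carry-in 0; given O=6, D=8 and digits 1,4,5,6,8 already taken and all letters distinct, that pins M to 2, so M=2.
Step 7. [col 3: V + O ≡ Q (mod 10)] column 3: given O=6, Q=5, carry-in 0, and digits 1,2,4,5,6,8 already taken and all letters distinct, V+O≡Q (mod 10) forces V=9 ⇒ V=9.
Step 8. [col 5: O + O ≡ A (mod 10)] column 5 reads O+O+carry(1)=A with O=6; with digits 1,2,4,5,6,8,9 already taken and all letters distinct, the only value for A is 3 ⇒ A=3.

Answer: A=3, C=1, D=8, M=2, O=6, Q=5, S=4, V=9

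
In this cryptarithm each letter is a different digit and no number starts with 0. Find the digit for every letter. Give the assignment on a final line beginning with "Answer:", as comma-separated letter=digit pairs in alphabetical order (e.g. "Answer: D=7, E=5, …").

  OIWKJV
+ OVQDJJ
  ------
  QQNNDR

Step 1. [col 1: V + J ≡ R (mod 10)] several values work for V in column 1 (V + J ≡ R (mod 10), carry-in 0); try V=5. So V=5.
Step 2. [col 1: V + J ≡ R (mod 10)] several values work for J in column 1 (V + J ≡ R (mod 10), carry-in 0); try J=4, so J=4.
Step 3. [col 1: V + J ≡ R (mod 10)] column 1: given V=5, J=4, carry-in 0, and digits 4,5 already taken and all letters distinct, V+J≡R (mod 10) forces R=9. So R=9.
Step 4. [col 2: J + J ≡ D (mod 10)] in column 2 we have J+J≡D with carry-in 0; given J=4 and digits 4,5,9 already taken and all letters distinct, that pins D to 8, so D=8.
Step 5. [col 3: K + D ≡ N (mod 10)] column 3 (K + D ≡ N (mod 10), carry-in 0) doesn't pin K yet; pick K=2 and continue, so K=2.
Step 6. [col 3: K + D ≡ N (mod 10)] column 3 reads K+D+carry(0)=N with K=2, D=8; with digits 2,4,5,8,9 already taken and all letters distinct, the only value for N is 0, so N=0.
Step 7. [col 4: W + Q ≡ N (mod 10)] column 4 (W + Q ≡ N (mod 10), carry-in 1) doesn't pin W yet; pick W=6 and continue. So W=6.
Step 8. [col 4: W + Q ≡ N (mod 10)] from column 4 (W=6, N=0, carry-in 1, digits 0,2,4,5,6,8,9 already taken and all letters distinct): Q must equal 3. So Q=3.
Step 9. [col 5: I + V ≡ Q (mod 10)] from column 5 (V=5, Q=3, carry-in 1, digits 0,2,3,4,5,6,8,9 already taken and all letters distinct): I must equal 7 ⇒ I=7.
Step 10. [col 6: O + O ≡ Q (mod 10)] in column 6 we have O+O≡Q with carry-in 1; given Q=3 and digits 0,2,3,4,5,6,7,8,9 already taken and all letters distinct, that pins O to 1, so O=1.

Answer: D=8, I=7, J=4, K=2, N=0, O=1, Q=3, R=9, V=5, W=6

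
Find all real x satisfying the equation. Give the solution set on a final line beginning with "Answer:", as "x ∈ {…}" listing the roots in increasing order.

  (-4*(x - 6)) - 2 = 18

Step 1. [(-4*(x - 6)) - 2 = 18] peel the -2: add 2 from each side. So sub: -4*(x - 6) = 20.
Step 2. [-4*(x - 6) = 20] -4·(inner) — divide through by -4, so div: x - 6 = -5.
Step 3. [x - 6 = -5] peel the -6: add 6 from each side. So sub: x = 1.

Answer: x ∈ {1}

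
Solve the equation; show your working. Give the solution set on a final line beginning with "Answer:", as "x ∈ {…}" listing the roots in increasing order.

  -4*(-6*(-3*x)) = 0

Step 1. [-4*(-6*(-3*x)) = 0] LHS = -4·(…); ÷-4 both sides, so div: -6*(-3*x) = 0.
Step 2. [-6*(-3*x) = 0] LHS = -6·(…); ÷-6 both sides ⇒ div: -3*x = 0.
Step 3. [-3*x = 0] divide by the outer -3 ⇒ div: x = 0.

Answer: x ∈ {0}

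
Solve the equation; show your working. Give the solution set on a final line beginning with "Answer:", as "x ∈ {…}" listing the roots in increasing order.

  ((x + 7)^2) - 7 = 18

Step 1. [((x + 7)^2) - 7 = 18] add 7: x sits inside (… - 7). So sub: (x + 7)^2 = 25.
Step 2. [(x + 7)^2 = 25] 25 ≥ 0, LHS is (·)² — take ±√. So sqrt: x + 7 = 5 or -5.
Step 3. [x + 7 = 5 or -5] peel the +7: subtract 7 from each side ⇒ sub: x = -2 or -12.

Answer: x ∈ {-12, -2}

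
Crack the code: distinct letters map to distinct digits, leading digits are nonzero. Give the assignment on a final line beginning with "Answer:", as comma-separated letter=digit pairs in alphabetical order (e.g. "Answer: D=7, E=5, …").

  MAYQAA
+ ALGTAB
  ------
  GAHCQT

Step 1. [col 1: A + B ≡ T (mod 10)] several values work for B in column 1 (A + B ≡ T (mod 10), carry-in 0); try B=6. So B=6.
Step 2. [col 1: A + B ≡ T (mod 10)] no forcing yet in column 1 (carry-in 0); T=7 is free and consistent — try it ⇒ T=7.
Step 3. [col 1: A + B ≡ T (mod 10)] column 1 reads A+B+carry(0)=T with B=6, T=7; with digits 6,7 already taken and all letters distinct, the only value for A is 1. So A=1.
Step 4. [col 2: A + A ≡ Q (mod 10)] column 2: given A=1, carry-in 0, and digits 1,6,7 already taken and all letters distinct, A+A≡Q (mod 10) forces Q=2 ⇒ Q=2.
Step 5. [col 3: Q + T ≡ C (mod 10)] column 3: given Q=2, T=7, carry-in 0, and digits 1,2,6,7 already taken and all letters distinct, Q+T≡C (mod 10) forces C=9, so C=9.
Step 6. [col 4: Y + G ≡ H (mod 10)] column 4 (Y + G ≡ H (mod 10), carry-in 0) doesn't pin Y yet; pick Y=3 and continue. So Y=3.
Step 7. [col 4: Y + G ≡ H (mod 10)] in column 4 we have Y+G≡H with carry-in 0; given Y=3 and digits 1,2,3,6,7,9 already taken and all letters distinct, that pins G to 5. So G=5.
Step 8. [col 4: Y + G ≡ H (mod 10)] in column 4 we have Y+G≡H with carry-in 0; given Y=3, G=5 and digits 1,2,3,5,6,7,9 already taken and all letters distinct, that pins H to 8. So H=8.
Step 9. [col 5: A + L ≡ A (mod 10)] from column 5 (A=1, carry-in 0, digits 1,2,3,5,6,7,8,9 already taken and all letters distinct): L must equal 0. So L=0.
Step 10. [col 6: M + A ≡ G (mod 10)] from column 6 (A=1, G=5, carry-in 0, digits 0,1,2,3,5,6,7,8,9 already taken and all letters distinct): M must equal 4 ⇒ M=4.

Answer: A=1, B=6, C=9, G=5, H=8, L=0, M=4, Q=2, T=7, Y=3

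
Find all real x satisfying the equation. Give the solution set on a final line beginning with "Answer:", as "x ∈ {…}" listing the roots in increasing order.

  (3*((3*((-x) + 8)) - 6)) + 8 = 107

Step 1. [(3*((3*((-x) + 8)) - 6)) + 8 = 107] +8 is outermost — subtract 8 both sides. So sub: 3*((3*((-x) + 8)) - 6) = 99.
Step 2. [3*((3*((-x) + 8)) - 6) = 99] leading coefficient 3: divide by 3. So div: (3*((-x) + 8)) - 6 = 33.
Step 3. [(3*((-x) + 8)) - 6 = 33] 3 divides every term; factor it out. So factor: ((-x) + 8) - 2 = 11.
Step 4. [((-x) + 8) - 2 = 11] -2 is outermost — add 2 both sides, so sub: (-x) + 8 = 13.
Step 5. [(-x) + 8 = 13] 8 comes off first (subtract 8). So sub: -x = 5.
Step 6. [-x = 5] LHS negated; negate both sides ⇒ neg: x = -5.

Answer: x ∈ {-5}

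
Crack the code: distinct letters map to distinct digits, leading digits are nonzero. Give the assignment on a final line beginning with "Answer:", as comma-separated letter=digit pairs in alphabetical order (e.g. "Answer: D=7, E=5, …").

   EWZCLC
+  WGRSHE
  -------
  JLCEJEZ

Step 1. [col 1: C + E ≡ Z (mod 10)] no forcing yet in column 1 (carry-in 0); C=7 is free and consistent — try it ⇒ C=7.
Step 2. [J] adding two 6-digit numbers gives at most 6+1 digits, and here it does — J is that final carry and must be 1, so J=1.
Step 3. [col 1: C + E ≡ Z (mod 10)] no forcing yet in column 1 (carry-in 0); Z=3 is free and consistent — try it ⇒ Z=3.
Step 4. [col 1: C + E ≡ Z (mod 10)] from column 1 (C=7, Z=3, carry-in 0, digits 1,3,7 already taken and all letters distinct): E must equal 6, so E=6.
Step 5. [col 2: L + H ≡ E (mod 10)] column 2 (L + H ≡ E (mod 10), carry-in 1) doesn't pin H yet; pick H=0 and continue, so H=0.
Step 6. [col 2: L + H ≡ E (mod 10)] column 2 reads L+H+carry(1)=E with H=0, E=6; with digits 0,1,3,6,7 already taken and all letters distinct, the only value for L is 5 ⇒ L=5.
Step 7. [col 3: C + S ≡ J (mod 10)] column 3: given C=7, J=1, carry-in 0, and digits 0,1,3,5,6,7 already taken and all letters distinct, C+S≡J (mod 10) forces S=4. So S=4.
Step 8. [col 4: Z + R ≡ E (mod 10)] column 4: given Z=3, E=6, carry-in 1, and digits 0,1,3,4,5,6,7 already taken and all letters distinct, Z+R≡E (mod 10) forces R=2 ⇒ R=2.
Step 9. [col 5: W + G ≡ C (mod 10)] several values work for G in column 5 (W + G ≡ C (mod 10), carry-in 0); try G=9, so G=9.
Step 10. [col 5: W + G ≡ C (mod 10)] from column 5 (G=9, C=7, carry-in 0, digits 0,1,2,3,4,5,6,7,9 already taken and all letters distinct): W must equal 8 ⇒ W=8.

Answer: C=7, E=6, G=9, H=0, J=1, L=5, R=2, S=4, W=8, Z=3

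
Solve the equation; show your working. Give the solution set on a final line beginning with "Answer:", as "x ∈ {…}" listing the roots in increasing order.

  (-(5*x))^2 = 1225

Step 1. [(-(5*x))^2 = 1225] √ both sides: 1225 ≥ 0 gives two branches. So sqrt: -(5*x) = 35 or -35.
Step 2. [-(5*x) = 35 or -35] leading − — multiply by −1 ⇒ neg: 5*x = -35 or 35.
Step 3. [5*x = -35 or 35] LHS = 5·(…); ÷5 both sides ⇒ div: x = -7 or 7.

Answer: x ∈ {-7, 7}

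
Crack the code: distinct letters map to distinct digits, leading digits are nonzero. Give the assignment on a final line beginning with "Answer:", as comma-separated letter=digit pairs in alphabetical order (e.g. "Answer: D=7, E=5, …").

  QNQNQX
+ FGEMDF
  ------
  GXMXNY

Step 1. [col 1: X + F ≡ Y (mod 10)] column 1 (X + F ≡ Y (mod 10), carry-in 0) doesn't pin Y yet; pick Y=4 and continue, so Y=4.
Step 2. [col 1: X + F ≡ Y (mod 10)] F=1 is one option consistent with column 1 (X + F ≡ Y (mod 10), carry-in 0) — take it, so F=1.
Step 3. [col 1: X + F ≡ Y (mod 10)] column 1 reads X+F+carry(0)=Y with F=1, Y=4; with digits 1,4 already taken and all letters distinct, the only value for X is 3. So X=3.
Step 4. [col 2: Q + D ≡ N (mod 10)] column 2 (Q + D ≡ N (mod 10), carry-in 0) doesn't pin N yet; pick N=5 and continue ⇒ N=5.
Step 5. [col 2: Q + D ≡ N (mod 10)] D=9 is one option consistent with column 2 (Q + D ≡ N (mod 10), carry-in 0) — take it, so D=9.
Step 6. [col 2: Q + D ≡ N (mod 10)] column 2: given D=9, N=5, carry-in 0, and digits 1,3,4,5,9 already taken and all letters distinct, Q+D≡N (mod 10) forces Q=6. So Q=6.
Step 7. [col 3: N + M ≡ X (mod 10)] column 3 reads N+M+carry(1)=X with N=5, X=3; with digits 1,3,4,5,6,9 already taken and all letters distinct, the only value for M is 7, so M=7.
Step 8. [col 4: Q + E ≡ M (mod 10)] column 4 reads Q+E+carry(1)=M with Q=6, M=7; with digits 1,3,4,5,6,7,9 already taken and all letters distinct, the only value for E is 0, so E=0.
Step 9. [col 5: N + G ≡ X (mod 10)] from column 5 (N=5, X=3, carry-in 0, digits 0,1,3,4,5,6,7,9 already taken and all letters distinct): G must equal 8, so G=8.

Answer: D=9, E=0, F=1, G=8, M=7, N=5, Q=6, X=3, Y=4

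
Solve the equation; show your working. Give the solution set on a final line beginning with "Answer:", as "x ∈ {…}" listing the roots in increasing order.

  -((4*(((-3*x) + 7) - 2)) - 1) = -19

Step 1. [-((4*(((-3*x) + 7) - 2)) - 1) = -19] flip signs both sides ⇒ neg: (4*(((-3*x) + 7) - 2)) - 1 = 19.
Step 2. [(4*(((-3*x) + 7) - 2)) - 1 = 19] add 1: x sits inside (… - 1) ⇒ sub: 4*(((-3*x) + 7) - 2) = 20.
Step 3. [4*(((-3*x) + 7) - 2) = 20] leading coefficient 4: divide by 4 ⇒ div: ((-3*x) + 7) - 2 = 5.
Step 4. [((-3*x) + 7) - 2 = 5] peel the -2: add 2 from each side ⇒ sub: (-3*x) + 7 = 7.
Step 5. [(-3*x) + 7 = 7] the outer +7 inverts by subtracting 7. So sub: -3*x = 0.
Step 6. [-3*x = 0] divide by the outer -3, so div: x = 0.

Answer: x ∈ {0}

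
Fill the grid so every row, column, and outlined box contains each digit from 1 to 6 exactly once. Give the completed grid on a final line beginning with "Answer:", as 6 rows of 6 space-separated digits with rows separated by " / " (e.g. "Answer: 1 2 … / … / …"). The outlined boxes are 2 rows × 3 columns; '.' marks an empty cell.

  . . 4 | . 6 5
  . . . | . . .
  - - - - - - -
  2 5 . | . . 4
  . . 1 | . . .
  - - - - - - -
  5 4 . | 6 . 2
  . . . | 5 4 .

Step 1. [r5c3∈{3}] r5c3 has the single candidate 3, so r5c3=3.
Step 2. [r3c3∈{6}] r3c3 has the single candidate 6. So r3c3=6.
Step 3. [r4c2∈{3}] only 3 remains possible at r4c2 ⇒ r4c2=3.
Step 4. [r4c4∈{2}] r4c4's peers cover all but 2, so r4c4=2.
Step 5. [r1c2∈{1,2}] r1c2 is the only open cell in row 1 admitting 2. So r1c2=2.
Step 6. [r5c5∈{1}] nothing but 1 survives at r5c5, so r5c5=1.
Step 7. [r2c6∈{1,3}] r2c6 is the only open cell in col 6 admitting 1, so r2c6=1.
Step 8. [r1c4∈{3}] only 3 remains possible at r1c4, so r1c4=3.
Step 9. [r6c2∈{1,6}] across col 2, 1 lands solely at r6c2 ⇒ r6c2=1.
Step 10. [r6c1∈{6}] r6c1 has the single candidate 6. So r6c1=6.
Step 11. [r2c3∈{5}] only 5 remains possible at r2c3. So r2c3=5.
Step 12. [r4c1∈{4}] nothing but 4 survives at r4c1 ⇒ r4c1=4.
Step 13. [r2c4∈{4}] r2c4 is down to just 4, so r2c4=4.
Step 14. [r2c1∈{3}] r2c1 has the single candidate 3. So r2c1=3.
Step 15. [r4c6∈{6}] nothing but 6 survives at r4c6 ⇒ r4c6=6.
Step 16. [r3c5∈{3}] nothing but 3 survives at r3c5. So r3c5=3.
Step 17. [r4c5∈{5}] nothing but 5 survives at r4c5. So r4c5=5.
Step 18. [r2c5∈{2}] only 2 remains possible at r2c5, so r2c5=2.
Step 19. [r3c4∈{1}] r3c4 has the single candidate 1 ⇒ r3c4=1.
Step 20. [r2c2∈{6}] only 6 remains possible at r2c2 ⇒ r2c2=6.
Step 21. [r6c3∈{2}] r6c3 has the single candidate 2 ⇒ r6c3=2.
Step 22. [r6c6∈{3}] r6c6's peers cover all but 3. So r6c6=3.
Step 23. [r1c1∈{1}] only 1 remains possible at r1c1. So r1c1=1.

Answer: 1 2 4 3 6 5 / 3 6 5 4 2 1 / 2 5 6 1 3 4 / 4 3 1 2 5 6 / 5 4 3 6 1 2 / 6 1 2 5 4 3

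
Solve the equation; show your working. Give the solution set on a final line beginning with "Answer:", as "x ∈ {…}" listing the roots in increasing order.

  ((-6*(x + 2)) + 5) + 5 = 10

Step 1. [((-6*(x + 2)) + 5) + 5 = 10] peel the +5: subtract 5 from each side, so sub: (-6*(x + 2)) + 5 = 5.
Step 2. [(-6*(x + 2)) + 5 = 5] +5 is outermost — subtract 5 both sides ⇒ sub: -6*(x + 2) = 0.
Step 3. [-6*(x + 2) = 0] -6·(inner) — divide through by -6. So div: x + 2 = 0.
Step 4. [x + 2 = 0] 2 comes off first (subtract 2), so sub: x = -2.

Answer: x ∈ {-2}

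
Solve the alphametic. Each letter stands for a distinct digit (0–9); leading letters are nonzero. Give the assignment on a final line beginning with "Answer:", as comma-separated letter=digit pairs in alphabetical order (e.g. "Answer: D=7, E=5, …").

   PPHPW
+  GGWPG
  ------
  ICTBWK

Step 1. [col 1: W + G ≡ K (mod 10)] W=2 is one option consistent with column 1 (W + G ≡ K (mod 10), carry-in 0) — take it, so W=2.
Step 2. [I] the sum has 6 digits but both addends have 5; that extra leading digit I is the final carry, namely 1. So I=1.
Step 3. [col 1: W + G ≡ K (mod 10)] K=9 is one option consistent with column 1 (W + G ≡ K (mod 10), carry-in 0) — take it. So K=9.
Step 4. [col 1: W + G ≡ K (mod 10)] column 1 reads W+G+carry(0)=K with W=2, K=9; with digits 1,2,9 already taken and all letters distinct, the only value for G is 7, so G=7.
Step 5. [col 2: P + P ≡ W (mod 10)] column 2 reads P+P+carry(0)=W with W=2; with digits 1,2,7,9 already taken and all letters distinct, the only value for P is 6. So P=6.
Step 6. [col 3: H + W ≡ B (mod 10)] H=5 is one option consistent with column 3 (H + W ≡ B (mod 10), carry-in 1) — take it, so H=5.
Step 7. [col 3: H + W ≡ B (mod 10)] column 3: given H=5, W=2, carry-in 1, and digits 1,2,5,6,7,9 already taken and all letters distinct, H+W≡B (mod 10) forces B=8, so B=8.
Step 8. [col 4: P + G ≡ T (mod 10)] from column 4 (P=6, G=7, carry-in 0, digits 1,2,5,6,7,8,9 already taken and all letters distinct): T must equal 3. So T=3.
Step 9. [col 5: P + G ≡ C (mod 10)] column 5 reads P+G+carry(1)=C with P=6, G=7; with digits 1,2,3,5,6,7,8,9 already taken and all letters distinct, the only value for C is 4. So C=4.

Answer: B=8, C=4, G=7, H=5, I=1, K=9, P=6, T=3, W=2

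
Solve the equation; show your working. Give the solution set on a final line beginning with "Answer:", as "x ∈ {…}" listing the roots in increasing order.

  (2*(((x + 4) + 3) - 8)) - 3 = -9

Step 1. [(2*(((x + 4) + 3) - 8)) - 3 = -9] the outer -3 inverts by adding 3 ⇒ sub: 2*(((x + 4) + 3) - 8) = -6.
Step 2. [2*(((x + 4) + 3) - 8) = -6] LHS = 2·(…); ÷2 both sides ⇒ div: ((x + 4) + 3) - 8 = -3.
Step 3. [((x + 4) + 3) - 8 = -3] -8 is outermost — add 8 both sides, so sub: (x + 4) + 3 = 5.
Step 4. [(x + 4) + 3 = 5] +3 is outermost — subtract 3 both sides ⇒ sub: x + 4 = 2.
Step 5. [x + 4 = 2] 4 comes off first (subtract 4), so sub: x = -2.

Answer: x ∈ {-2}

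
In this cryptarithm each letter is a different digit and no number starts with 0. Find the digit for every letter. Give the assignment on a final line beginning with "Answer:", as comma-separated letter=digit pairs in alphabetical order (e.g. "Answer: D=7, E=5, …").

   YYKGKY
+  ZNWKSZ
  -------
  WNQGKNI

Step 1. [col 1: Y + Z ≡ I (mod 10)] I=3 is one option consistent with column 1 (Y + Z ≡ I (mod 10), carry-in 0) — take it ⇒ I=3.
Step 2. [col 1: Y + Z ≡ I (mod 10)] no forcing yet in column 1 (carry-in 0); Z=5 is free and consistent — try it. So Z=5.
Step 3. [col 1: Y + Z ≡ I (mod 10)] in column 1 we have Y+Z≡I with carry-in 0; given Z=5, I=3 and digits 3,5 already taken and all letters distinct, that pins Y to 8. So Y=8.
Step 4. [col 2: K + S ≡ N (mod 10)] several values work for N in column 2 (K + S ≡ N (mod 10), carry-in 1); try N=4. So N=4.
Step 5. [col 2: K + S ≡ N (mod 10)] several values work for S in column 2 (K + S ≡ N (mod 10), carry-in 1); try S=6, so S=6.
Step 6. [col 2: K + S ≡ N (mod 10)] column 2 reads K+S+carry(1)=N with S=6, N=4; with digits 3,4,5,6,8 already taken and all letters distinct, the only value for K is 7 ⇒ K=7.
Step 7. [W] adding two 6-digit numbers gives at most 6+1 digits, and here it does — W is that final carry and must be 1 ⇒ W=1.
Step 8. [col 3: G + K ≡ K (mod 10)] column 3: given K=7, carry-in 1, and digits 1,3,4,5,6,7,8 already taken and all letters distinct, G+K≡K (mod 10) forces G=9. So G=9.
Step 9. [col 5: Y + N ≡ Q (mod 10)] column 5 reads Y+N+carry(0)=Q with Y=8, N=4; with digits 1,3,4,5,6,7,8,9 already taken and all letters distinct, the only value for Q is 2 ⇒ Q=2.

Answer: G=9, I=3, K=7, N=4, Q=2, S=6, W=1, Y=8, Z=5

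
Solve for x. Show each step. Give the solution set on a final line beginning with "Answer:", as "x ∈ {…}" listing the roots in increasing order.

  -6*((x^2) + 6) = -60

Step 1. [-6*((x^2) + 6) = -60] leading coefficient -6: divide by -6 ⇒ div: (x^2) + 6 = 10.
Step 2. [(x^2) + 6 = 10] peel the +6: subtract 6 from each side, so sub: x^2 = 4.
Step 3. [x^2 = 4] √ both sides: 4 ≥ 0 gives two branches, so sqrt: x = 2 or -2.

Answer: x ∈ {-2, 2}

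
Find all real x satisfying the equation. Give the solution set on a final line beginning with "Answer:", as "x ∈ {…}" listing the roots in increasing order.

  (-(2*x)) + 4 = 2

Step 1. [(-(2*x)) + 4 = 2] peel the +4: subtract 4 from each side ⇒ sub: -(2*x) = -2.
Step 2. [-(2*x) = -2] leading − — multiply by −1, so neg: 2*x = 2.
Step 3. [2*x = 2] 2·(inner) — divide through by 2 ⇒ div: x = 1.

Answer: x ∈ {1}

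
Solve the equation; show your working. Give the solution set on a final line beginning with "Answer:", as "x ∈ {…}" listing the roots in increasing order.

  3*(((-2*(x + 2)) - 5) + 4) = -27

Step 1. [3*(((-2*(x + 2)) - 5) + 4) = -27] 3·(inner) — divide through by 3, so div: ((-2*(x + 2)) - 5) + 4 = -9.
Step 2. [((-2*(x + 2)) - 5) + 4 = -9] peel the +4: subtract 4 from each side ⇒ sub: (-2*(x + 2)) - 5 = -13.
Step 3. [(-2*(x + 2)) - 5 = -13] peel the -5: add 5 from each side. So sub: -2*(x + 2) = -8.
Step 4. [-2*(x + 2) = -8] leading coefficient -2: divide by -2, so div: x + 2 = 4.
Step 5. [x + 2 = 4] +2 is outermost — subtract 2 both sides, so sub: x = 2.

Answer: x ∈ {2}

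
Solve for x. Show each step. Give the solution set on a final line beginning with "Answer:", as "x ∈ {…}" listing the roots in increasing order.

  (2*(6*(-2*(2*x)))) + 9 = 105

Step 1. [(2*(6*(-2*(2*x)))) + 9 = 105] subtract 9: x sits inside (… + 9), so sub: 2*(6*(-2*(2*x))) = 96.
Step 2. [2*(6*(-2*(2*x))) = 96] divide by the outer 2. So div: 6*(-2*(2*x)) = 48.
Step 3. [6*(-2*(2*x)) = 48] 6·(inner) — divide through by 6 ⇒ div: -2*(2*x) = 8.
Step 4. [-2*(2*x) = 8] divide by the outer -2. So div: 2*x = -4.
Step 5. [2*x = -4] 2 out front; divide by 2, so div: x = -2.

Answer: x ∈ {-2}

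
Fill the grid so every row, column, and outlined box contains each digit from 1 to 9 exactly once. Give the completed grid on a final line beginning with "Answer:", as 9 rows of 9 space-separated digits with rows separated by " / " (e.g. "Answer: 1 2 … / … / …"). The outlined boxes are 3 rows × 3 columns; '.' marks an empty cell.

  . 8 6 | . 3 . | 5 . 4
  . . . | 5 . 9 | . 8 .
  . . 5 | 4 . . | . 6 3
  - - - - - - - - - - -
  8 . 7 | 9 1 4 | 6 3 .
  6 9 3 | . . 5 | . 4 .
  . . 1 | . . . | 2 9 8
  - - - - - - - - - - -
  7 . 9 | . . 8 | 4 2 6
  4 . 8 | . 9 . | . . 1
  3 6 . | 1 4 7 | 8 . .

Step 1. [r1c8∈{1,7}] across col 8, 1 lands solely at r1c8 ⇒ r1c8=1.
Step 2. [r2c7∈{7}] r2c7 has the single candidate 7 ⇒ r2c7=7.
Step 3. [r1c6∈{2}] nothing but 2 survives at r1c6 ⇒ r1c6=2.
Step 4. [r4c2∈{2,5}] row 4 places 2 nowhere but r4c2 ⇒ r4c2=2.
Step 5. [r3c1∈{1,2,9}] across row 3, 2 lands solely at r3c1 ⇒ r3c1=2.
Step 6. [r5c4∈{2,7,8}] col 4 places 8 nowhere but r5c4, so r5c4=8.
Step 7. [r8c2∈{5}] nothing but 5 survives at r8c2, so r8c2=5.
Step 8. [r7c4∈{3}] r7c4's peers cover all but 3 ⇒ r7c4=3.
Step 9. [r3c2∈{1,7}] across col 2, 7 lands solely at r3c2. So r3c2=7.
Step 10. [r2c2∈{1,3,4}] r2c2 is the only open cell in row 2 admitting 3 ⇒ r2c2=3.
Step 11. [r8c6∈{6}] r8c6 is down to just 6 ⇒ r8c6=6.
Step 12. [r6c4∈{6,7}] in col 4, 6 fits only at r6c4. So r6c4=6.
Step 13. [r4c9∈{5}] r4c9 is down to just 5, so r4c9=5.
Step 14. [r5c5∈{2,7}] r5c5 is the only open cell in row 5 admitting 2 ⇒ r5c5=2.
Step 15. [r3c7∈{9}] r3c7 is down to just 9. So r3c7=9.
Step 16. [r7c5∈{5}] only 5 remains possible at r7c5 ⇒ r7c5=5.
Step 17. [r3c6∈{1}] r3c6's peers cover all but 1. So r3c6=1.
Step 18. [r6c2∈{4}] nothing but 4 survives at r6c2 ⇒ r6c2=4.
Step 19. [r3c5∈{8}] only 8 remains possible at r3c5. So r3c5=8.
Step 20. [r8c4∈{2}] r8c4 has the single candidate 2, so r8c4=2.
Step 21. [r2c9∈{2}] nothing but 2 survives at r2c9. So r2c9=2.
Step 22. [r2c3∈{4}] r2c3 has the single candidate 4. So r2c3=4.
Step 23. [r6c5∈{7}] r6c5 has the single candidate 7, so r6c5=7.
Step 24. [r8c7∈{3}] nothing but 3 survives at r8c7 ⇒ r8c7=3.
Step 25. [r9c8∈{5}] only 5 remains possible at r9c8, so r9c8=5.
Step 26. [r8c8∈{7}] r8c8's peers cover all but 7, so r8c8=7.
Step 27. [r1c1∈{9}] only 9 remains possible at r1c1, so r1c1=9.
Step 28. [r6c1∈{5}] r6c1 is down to just 5 ⇒ r6c1=5.
Step 29. [r2c5∈{6}] r2c5 is down to just 6 ⇒ r2c5=6.
Step 30. [r5c9∈{7}] r5c9's peers cover all but 7, so r5c9=7.
Step 31. [r2c1∈{1}] only 1 remains possible at r2c1 ⇒ r2c1=1.
Step 32. [r9c9∈{9}] r9c9's peers cover all but 9, so r9c9=9.
Step 33. [r9c3∈{2}] r9c3 has the single candidate 2, so r9c3=2.
Step 34. [r1c4∈{7}] r1c4's peers cover all but 7. So r1c4=7.
Step 35. [r5c7∈{1}] nothing but 1 survives at r5c7. So r5c7=1.
Step 36. [r7c2∈{1}] only 1 remains possible at r7c2. So r7c2=1.
Step 37. [r6c6∈{3}] nothing but 3 survives at r6c6. So r6c6=3.

Answer: 9 8 6 7 3 2 5 1 4 / 1 3 4 5 6 9 7 8 2 / 2 7 5 4 8 1 9 6 3 / 8 2 7 9 1 4 6 3 5 / 6 9 3 8 2 5 1 4 7 / 5 4 1 6 7 3 2 9 8 / 7 1 9 3 5 8 4 2 6 / 4 5 8 2 9 6 3 7 1 / 3 6 2 1 4 7 8 5 9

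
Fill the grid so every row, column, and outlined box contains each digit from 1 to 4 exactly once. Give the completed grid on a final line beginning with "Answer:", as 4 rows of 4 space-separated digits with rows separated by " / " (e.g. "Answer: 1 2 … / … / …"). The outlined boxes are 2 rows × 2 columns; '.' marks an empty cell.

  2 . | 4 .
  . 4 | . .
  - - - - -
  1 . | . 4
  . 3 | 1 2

Step 1. [r1c4∈{1,3}] row 1 places 3 nowhere but r1c4 ⇒ r1c4=3.
Step 2. [r1c2∈{1}] r1c2 has the single candidate 1. So r1c2=1.
Step 3. [r3c3∈{3}] r3c3's peers cover all but 3. So r3c3=3.
Step 4. [r2c3∈{2}] r2c3 has the single candidate 2. So r2c3=2.
Step 5. [r2c1∈{3}] only 3 remains possible at r2c1. So r2c1=3.
Step 6. [r3c2∈{2}] r3c2's peers cover all but 2, so r3c2=2.
Step 7. [r2c4∈{1}] r2c4 has the single candidate 1 ⇒ r2c4=1.
Step 8. [r4c1∈{4}] only 4 remains possible at r4c1, so r4c1=4.

Answer: 2 1 4 3 / 3 4 2 1 / 1 2 3 4 / 4 3 1 2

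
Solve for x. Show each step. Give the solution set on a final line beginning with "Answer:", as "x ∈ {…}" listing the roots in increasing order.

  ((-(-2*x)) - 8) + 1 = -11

Step 1. [((-(-2*x)) - 8) + 1 = -11] the outer +1 inverts by subtracting 1, so sub: (-(-2*x)) - 8 = -12.
Step 2. [(-(-2*x)) - 8 = -12] peel the -8: add 8 from each side. So sub: -(-2*x) = -4.
Step 3. [-(-2*x) = -4] LHS negated; negate both sides ⇒ neg: -2*x = 4.
Step 4. [-2*x = 4] -2·(inner) — divide through by -2 ⇒ div: x = -2.

Answer: x ∈ {-2}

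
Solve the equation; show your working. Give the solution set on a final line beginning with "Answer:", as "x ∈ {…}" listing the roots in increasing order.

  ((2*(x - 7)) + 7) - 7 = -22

Step 1. [((2*(x - 7)) + 7) - 7 = -22] peel the -7: add 7 from each side ⇒ sub: (2*(x - 7)) + 7 = -15.
Step 2. [(2*(x - 7)) + 7 = -15] the outer +7 inverts by subtracting 7 ⇒ sub: 2*(x - 7) = -22.
Step 3. [2*(x - 7) = -22] 2·(inner) — divide through by 2, so div: x - 7 = -11.
Step 4. [x - 7 = -11] peel the -7: add 7 from each side, so sub: x = -4.

Answer: x ∈ {-4}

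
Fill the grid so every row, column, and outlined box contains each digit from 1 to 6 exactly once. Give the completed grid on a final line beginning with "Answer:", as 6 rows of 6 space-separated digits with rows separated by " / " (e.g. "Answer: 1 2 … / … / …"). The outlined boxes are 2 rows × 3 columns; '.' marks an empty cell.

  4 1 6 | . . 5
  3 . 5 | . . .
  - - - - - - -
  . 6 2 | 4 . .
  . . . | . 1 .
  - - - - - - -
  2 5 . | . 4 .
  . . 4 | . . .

Step 1. [r6c2∈{3}] only 3 remains possible at r6c2, so r6c2=3.
Step 2. [r6c1∈{1,6}] col 1 places 6 nowhere but r6c1, so r6c1=6.
Step 3. [r3c6∈{3}] only 3 remains possible at r3c6. So r3c6=3.
Step 4. [r5c4∈{1,3,6}] across row 5, 3 lands solely at r5c4. So r5c4=3.
Step 5. [r1c4∈{2}] r1c4 has the single candidate 2. So r1c4=2.
Step 6. [r5c6∈{1,6}] in row 5, 6 fits only at r5c6. So r5c6=6.
Step 7. [r3c5∈{5}] r3c5's peers cover all but 5 ⇒ r3c5=5.
Step 8. [r6c5∈{2}] nothing but 2 survives at r6c5 ⇒ r6c5=2.
Step 9. [r6c6∈{1}] only 1 remains possible at r6c6 ⇒ r6c6=1.
Step 10. [r2c4∈{1,6}] across row 2, 1 lands solely at r2c4. So r2c4=1.
Step 11. [r4c6∈{2}] r4c6 has the single candidate 2 ⇒ r4c6=2.
Step 12. [r6c4∈{5}] only 5 remains possible at r6c4, so r6c4=5.
Step 13. [r3c1∈{1}] nothing but 1 survives at r3c1, so r3c1=1.
Step 14. [r4c1∈{5}] nothing but 5 survives at r4c1. So r4c1=5.
Step 15. [r2c2∈{2}] only 2 remains possible at r2c2. So r2c2=2.
Step 16. [r1c5∈{3}] r1c5 has the single candidate 3. So r1c5=3.
Step 17. [r2c5∈{6}] nothing but 6 survives at r2c5 ⇒ r2c5=6.
Step 18. [r4c4∈{6}] r4c4 has the single candidate 6, so r4c4=6.
Step 19. [r4c2∈{4}] r4c2 has the single candidate 4, so r4c2=4.
Step 20. [r5c3∈{1}] nothing but 1 survives at r5c3, so r5c3=1.
Step 21. [r2c6∈{4}] r2c6 is down to just 4, so r2c6=4.
Step 22. [r4c3∈{3}] r4c3 has the single candidate 3 ⇒ r4c3=3.

Answer: 4 1 6 2 3 5 / 3 2 5 1 6 4 / 1 6 2 4 5 3 / 5 4 3 6 1 2 / 2 5 1 3 4 6 / 6 3 4 5 2 1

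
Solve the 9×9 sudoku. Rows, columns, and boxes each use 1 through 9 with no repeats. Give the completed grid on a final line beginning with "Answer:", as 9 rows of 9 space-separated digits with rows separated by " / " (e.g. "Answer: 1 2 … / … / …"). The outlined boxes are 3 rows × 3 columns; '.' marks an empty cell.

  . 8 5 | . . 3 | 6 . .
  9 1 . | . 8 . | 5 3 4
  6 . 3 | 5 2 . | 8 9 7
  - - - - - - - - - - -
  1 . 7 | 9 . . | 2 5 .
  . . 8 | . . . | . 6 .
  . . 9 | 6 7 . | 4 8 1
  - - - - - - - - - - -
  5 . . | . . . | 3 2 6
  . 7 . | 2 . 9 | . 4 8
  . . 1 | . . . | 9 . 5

Step 1. [r3c2∈{4}] r3c2 is down to just 4 ⇒ r3c2=4.
Step 2. [r5c1∈{2,3,4}] box 4 places 4 nowhere but r5c1. So r5c1=4.
Step 3. [r9c1∈{2,3,8}] 8 has one home in col 1: r9c1. So r9c1=8.
Step 4. [r7c4∈{1,4,7,8}] across col 4, 8 lands solely at r7c4, so r7c4=8.
Step 5. [r7c6∈{1,4,7}] row 7 places 7 nowhere but r7c6. So r7c6=7.
Step 6. [r9c2∈{2,3,6}] r9c2 is the only open cell in row 9 admitting 2, so r9c2=2.
Step 7. [r7c5∈{1,4}] r7c5 is the only open cell in row 7 admitting 1. So r7c5=1.
Step 8. [r4c9∈{3}] r4c9 has the single candidate 3 ⇒ r4c9=3.
Step 9. [r5c6∈{1,2,5}] 2 has one home in row 5: r5c6. So r5c6=2.
Step 10. [r4c5∈{4}] nothing but 4 survives at r4c5, so r4c5=4.
Step 11. [r1c4∈{1,4,7}] r1c4 is the only open cell in row 1 admitting 4 ⇒ r1c4=4.
Step 12. [r8c5∈{3,5,6}] in row 8, 5 fits only at r8c5, so r8c5=5.
Step 13. [r5c5∈{3}] r5c5 is down to just 3, so r5c5=3.
Step 14. [r6c1∈{2,3}] across row 6, 2 lands solely at r6c1, so r6c1=2.
Step 15. [r6c6∈{5}] only 5 remains possible at r6c6, so r6c6=5.
Step 16. [r2c6∈{6}] only 6 remains possible at r2c6. So r2c6=6.
Step 17. [r2c3∈{2}] only 2 remains possible at r2c3. So r2c3=2.
Step 18. [r4c6∈{8}] r4c6 is down to just 8. So r4c6=8.
Step 19. [r9c5∈{6}] r9c5's peers cover all but 6. So r9c5=6.
Step 20. [r9c4∈{3}] r9c4 is down to just 3 ⇒ r9c4=3.
Step 21. [r9c8∈{7}] r9c8 has the single candidate 7. So r9c8=7.
Step 22. [r5c9∈{9}] only 9 remains possible at r5c9 ⇒ r5c9=9.
Step 23. [r5c7∈{7}] r5c7 is down to just 7 ⇒ r5c7=7.
Step 24. [r6c2∈{3}] nothing but 3 survives at r6c2. So r6c2=3.
Step 25. [r8c7∈{1}] r8c7 is down to just 1. So r8c7=1.
Step 26. [r7c2∈{9}] nothing but 9 survives at r7c2 ⇒ r7c2=9.
Step 27. [r3c6∈{1}] only 1 remains possible at r3c6. So r3c6=1.
Step 28. [r5c2∈{5}] r5c2 is down to just 5 ⇒ r5c2=5.
Step 29. [r1c9∈{2}] r1c9's peers cover all but 2. So r1c9=2.
Step 30. [r1c8∈{1}] r1c8 is down to just 1, so r1c8=1.
Step 31. [r1c1∈{7}] r1c1 has the single candidate 7, so r1c1=7.
Step 32. [r8c1∈{3}] r8c1 has the single candidate 3. So r8c1=3.
Step 33. [r4c2∈{6}] only 6 remains possible at r4c2. So r4c2=6.
Step 34. [r1c5∈{9}] nothing but 9 survives at r1c5. So r1c5=9.
Step 35. [r2c4∈{7}] r2c4 has the single candidate 7, so r2c4=7.
Step 36. [r9c6∈{4}] r9c6 is down to just 4 ⇒ r9c6=4.
Step 37. [r7c3∈{4}] nothing but 4 survives at r7c3, so r7c3=4.
Step 38. [r5c4∈{1}] r5c4 is down to just 1, so r5c4=1.
Step 39. [r8c3∈{6}] only 6 remains possible at r8c3. So r8c3=6.

Answer: 7 8 5 4 9 3 6 1 2 / 9 1 2 7 8 6 5 3 4 / 6 4 3 5 2 1 8 9 7 / 1 6 7 9 4 8 2 5 3 / 4 5 8 1 3 2 7 6 9 / 2 3 9 6 7 5 4 8 1 / 5 9 4 8 1 7 3 2 6 / 3 7 6 2 5 9 1 4 8 / 8 2 1 3 6 4 9 7 5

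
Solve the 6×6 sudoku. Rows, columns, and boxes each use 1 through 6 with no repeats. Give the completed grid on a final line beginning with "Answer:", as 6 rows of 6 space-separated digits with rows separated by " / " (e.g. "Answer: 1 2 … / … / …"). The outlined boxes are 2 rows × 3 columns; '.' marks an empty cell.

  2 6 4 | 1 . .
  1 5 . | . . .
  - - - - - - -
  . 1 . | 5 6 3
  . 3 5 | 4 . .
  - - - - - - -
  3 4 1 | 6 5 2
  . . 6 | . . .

Step 1. [r1c5∈{3}] r1c5's peers cover all but 3 ⇒ r1c5=3.
Step 2. [r4c6∈{1}] nothing but 1 survives at r4c6 ⇒ r4c6=1.
Step 3. [r6c6∈{4}] nothing but 4 survives at r6c6, so r6c6=4.
Step 4. [r4c5∈{2}] only 2 remains possible at r4c5, so r4c5=2.
Step 5. [r6c5∈{1}] only 1 remains possible at r6c5 ⇒ r6c5=1.
Step 6. [r6c4∈{3}] only 3 remains possible at r6c4 ⇒ r6c4=3.
Step 7. [r2c4∈{2}] nothing but 2 survives at r2c4, so r2c4=2.
Step 8. [r3c1∈{4}] only 4 remains possible at r3c1, so r3c1=4.
Step 9. [r2c6∈{6}] r2c6 has the single candidate 6, so r2c6=6.
Step 10. [r6c2∈{2}] nothing but 2 survives at r6c2 ⇒ r6c2=2.
Step 11. [r3c3∈{2}] only 2 remains possible at r3c3 ⇒ r3c3=2.
Step 12. [r2c3∈{3}] r2c3's peers cover all but 3. So r2c3=3.
Step 13. [r1c6∈{5}] nothing but 5 survives at r1c6, so r1c6=5.
Step 14. [r6c1∈{5}] r6c1 has the single candidate 5, so r6c1=5.
Step 15. [r2c5∈{4}] r2c5 has the single candidate 4 ⇒ r2c5=4.
Step 16. [r4c1∈{6}] r4c1 has the single candidate 6. So r4c1=6.

Answer: 2 6 4 1 3 5 / 1 5 3 2 4 6 / 4 1 2 5 6 3 / 6 3 5 4 2 1 / 3 4 1 6 5 2 / 5 2 6 3 1 4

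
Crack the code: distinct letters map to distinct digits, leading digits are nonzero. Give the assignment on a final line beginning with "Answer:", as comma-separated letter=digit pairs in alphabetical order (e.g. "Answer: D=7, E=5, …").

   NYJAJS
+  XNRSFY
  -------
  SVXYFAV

Step 1. [col 1: S + Y ≡ V (mod 10)] no forcing yet in column 1 (carry-in 0); V=0 is free and consistent — try it ⇒ V=0.
Step 2. [col 1: S + Y ≡ V (mod 10)] S=1 is one option consistent with column 1 (S + Y ≡ V (mod 10), carry-in 0) — take it, so S=1.
Step 3. [col 1: S + Y ≡ V (mod 10)] column 1 reads S+Y+carry(0)=V with S=1, V=0; with digits 0,1 already taken and all letters distinct, the only value for Y is 9. So Y=9.
Step 4. [col 2: J + F ≡ A (mod 10)] column 2 (J + F ≡ A (mod 10), carry-in 1) doesn't pin J yet; pick J=7 and continue ⇒ J=7.
Step 5. [col 2: J + F ≡ A (mod 10)] F=8 is one option consistent with column 2 (J + F ≡ A (mod 10), carry-in 1) — take it ⇒ F=8.
Step 6. [col 2: J + F ≡ A (mod 10)] column 2: given J=7, F=8, carry-in 1, and digits 0,1,7,8,9 already taken and all letters distinct, J+F≡A (mod 10) forces A=6. So A=6.
Step 7. [col 4: J + R ≡ Y (mod 10)] column 4 reads J+R+carry(0)=Y with J=7, Y=9; with digits 0,1,6,7,8,9 already taken and all letters distinct, the only value for R is 2, so R=2.
Step 8. [col 5: Y + N ≡ X (mod 10)] several values work for N in column 5 (Y + N ≡ X (mod 10), carry-in 0); try N=5. So N=5.
Step 9. [col 5: Y + N ≡ X (mod 10)] column 5 reads Y+N+carry(0)=X with Y=9, N=5; with digits 0,1,2,5,6,7,8,9 already taken and all letters distinct, the only value for X is 4. So X=4.

Answer: A=6, F=8, J=7, N=5, R=2, S=1, V=0, X=4, Y=9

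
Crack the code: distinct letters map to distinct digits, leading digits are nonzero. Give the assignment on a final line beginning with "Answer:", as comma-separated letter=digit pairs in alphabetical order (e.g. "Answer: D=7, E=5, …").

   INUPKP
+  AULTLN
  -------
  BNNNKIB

Step 1. [col 1: P + N ≡ B (mod 10)] column 1 (P + N ≡ B (mod 10), carry-in 0) doesn't pin N yet; pick N=4 and continue. So N=4.
Step 2. [col 1: P + N ≡ B (mod 10)] no forcing yet in column 1 (carry-in 0); B=1 is free and consistent — try it, so B=1.
Step 3. [col 1: P + N ≡ B (mod 10)] from column 1 (N=4, B=1, carry-in 0, digits 1,4 already taken and all letters distinct): P must equal 7 ⇒ P=7.
Step 4. [col 2: K + L ≡ I (mod 10)] several values work for K in column 2 (K + L ≡ I (mod 10), carry-in 1); try K=2 ⇒ K=2.
Step 5. [col 2: K + L ≡ I (mod 10)] several values work for I in column 2 (K + L ≡ I (mod 10), carry-in 1); try I=6 ⇒ I=6.
Step 6. [col 2: K + L ≡ I (mod 10)] from column 2 (K=2, I=6, carry-in 1, digits 1,2,4,6,7 already taken and all letters distinct): L must equal 3, so L=3.
Step 7. [col 3: P + T ≡ K (mod 10)] column 3 reads P+T+carry(0)=K with P=7, K=2; with digits 1,2,3,4,6,7 already taken and all letters distinct, the only value for T is 5, so T=5.
Step 8. [col 4: U + L ≡ N (mod 10)] from column 4 (L=3, N=4, carry-in 1, digits 1,2,3,4,5,6,7 already taken and all letters distinct): U must equal 0 ⇒ U=0.
Step 9. [col 6: I + A ≡ N (mod 10)] in column 6 we have I+A≡N with carry-in 0; given I=6, N=4 and digits 0,1,2,3,4,5,6,7 already taken and all letters distinct, that pins A to 8, so A=8.

Answer: A=8, B=1, I=6, K=2, L=3, N=4, P=7, T=5, U=0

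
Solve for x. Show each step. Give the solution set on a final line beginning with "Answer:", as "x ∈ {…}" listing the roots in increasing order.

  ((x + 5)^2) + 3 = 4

Step 1. [((x + 5)^2) + 3 = 4] peel the +3: subtract 3 from each side, so sub: (x + 5)^2 = 1.
Step 2. [(x + 5)^2 = 1] LHS squared, RHS 1 ≥ 0: apply √ (±), so sqrt: x + 5 = 1 or -1.
Step 3. [x + 5 = 1 or -1] the outer +5 inverts by subtracting 5. So sub: x = -4 or -6.

Answer: x ∈ {-6, -4}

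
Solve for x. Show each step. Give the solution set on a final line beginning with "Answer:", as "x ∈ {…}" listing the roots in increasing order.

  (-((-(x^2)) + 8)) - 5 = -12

Step 1. [(-((-(x^2)) + 8)) - 5 = -12] -5 is outermost — add 5 both sides. So sub: -((-(x^2)) + 8) = -7.
Step 2. [-((-(x^2)) + 8) = -7] flip signs both sides. So neg: (-(x^2)) + 8 = 7.
Step 3. [(-(x^2)) + 8 = 7] the outer +8 inverts by subtracting 8. So sub: -(x^2) = -1.
Step 4. [-(x^2) = -1] leading − — multiply by −1 ⇒ neg: x^2 = 1.
Step 5. [x^2 = 1] √ both sides: 1 ≥ 0 gives two branches ⇒ sqrt: x = 1 or -1.

Answer: x ∈ {-1, 1}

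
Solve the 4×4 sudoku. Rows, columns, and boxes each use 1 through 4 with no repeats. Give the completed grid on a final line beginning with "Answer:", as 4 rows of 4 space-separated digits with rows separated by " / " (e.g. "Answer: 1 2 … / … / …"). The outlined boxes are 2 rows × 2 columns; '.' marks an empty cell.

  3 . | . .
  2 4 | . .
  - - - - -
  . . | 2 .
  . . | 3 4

Step 1. [r1c2∈{1}] only 1 remains possible at r1c2. So r1c2=1.
Step 2. [r3c4∈{1}] r3c4 is down to just 1. So r3c4=1.
Step 3. [r4c2∈{2}] r4c2 has the single candidate 2 ⇒ r4c2=2.
Step 4. [r3c2∈{3}] only 3 remains possible at r3c2, so r3c2=3.
Step 5. [r3c1∈{4}] r3c1 is down to just 4, so r3c1=4.
Step 6. [r1c4∈{2}] r1c4 has the single candidate 2 ⇒ r1c4=2.
Step 7. [r4c1∈{1}] only 1 remains possible at r4c1. So r4c1=1.
Step 8. [r1c3∈{4}] r1c3 has the single candidate 4. So r1c3=4.
Step 9. [r2c3∈{1}] nothing but 1 survives at r2c3, so r2c3=1.
Step 10. [r2c4∈{3}] r2c4 is down to just 3. So r2c4=3.

Answer: 3 1 4 2 / 2 4 1 3 / 4 3 2 1 / 1 2 3 4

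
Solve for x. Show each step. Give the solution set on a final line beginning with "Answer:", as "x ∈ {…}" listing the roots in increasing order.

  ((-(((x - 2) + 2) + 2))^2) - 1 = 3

Step 1. [((-(((x - 2) + 2) + 2))^2) - 1 = 3] 1 comes off first (add 1), so sub: (-(((x - 2) + 2) + 2))^2 = 4.
Step 2. [(-(((x - 2) + 2) + 2))^2 = 4] 4 ≥ 0, LHS is (·)² — take ±√, so sqrt: -(((x - 2) + 2) + 2) = 2 or -2.
Step 3. [-(((x - 2) + 2) + 2) = 2 or -2] flip signs both sides. So neg: ((x - 2) + 2) + 2 = -2 or 2.
Step 4. [((x - 2) + 2) + 2 = -2 or 2] the outer +2 inverts by subtracting 2. So sub: (x - 2) + 2 = -4 or 0.
Step 5. [(x - 2) + 2 = -4 or 0] +2 is outermost — subtract 2 both sides ⇒ sub: x - 2 = -6 or -2.
Step 6. [x - 2 = -6 or -2] peel the -2: add 2 from each side ⇒ sub: x = -4 or 0.

Answer: x ∈ {-4, 0}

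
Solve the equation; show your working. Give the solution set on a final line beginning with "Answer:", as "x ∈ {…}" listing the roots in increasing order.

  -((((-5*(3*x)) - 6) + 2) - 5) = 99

Step 1. [-((((-5*(3*x)) - 6) + 2) - 5) = 99] LHS negated; negate both sides. So neg: (((-5*(3*x)) - 6) + 2) - 5 = -99.
Step 2. [(((-5*(3*x)) - 6) + 2) - 5 = -99] -5 is outermost — add 5 both sides. So sub: ((-5*(3*x)) - 6) + 2 = -94.
Step 3. [((-5*(3*x)) - 6) + 2 = -94] 2 comes off first (subtract 2). So sub: (-5*(3*x)) - 6 = -96.
Step 4. [(-5*(3*x)) - 6 = -96] the outer -6 inverts by adding 6. So sub: -5*(3*x) = -90.
Step 5. [-5*(3*x) = -90] -5 out front; divide by -5. So div: 3*x = 18.
Step 6. [3*x = 18] LHS = 3·(…); ÷3 both sides. So div: x = 6.

Answer: x ∈ {6}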